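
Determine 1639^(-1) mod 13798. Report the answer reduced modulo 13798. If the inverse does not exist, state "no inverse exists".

Extended Euclidean algorithm:
13798 = 8*1639 + 686
1639 = 2*686 + 267
686 = 2*267 + 152
267 = 1*152 + 115
152 = 1*115 + 37
115 = 3*37 + 4
37 = 9*4 + 1
4 = 4*1 + 0
gcd = 1, so the inverse exists. Back-substitute:
1 = 37 − 9·4
1 = −9·115 + 28·37
1 = 28·152 − 37·115
1 = −37·267 + 65·152
1 = 65·686 − 167·267
1 = −167·1639 + 399·686
1 = 399·13798 − 3359·1639
Thus 1639·(-3359) ≡ 1 (mod 13798); reducing, -3359 mod 13798 = 10439.

10439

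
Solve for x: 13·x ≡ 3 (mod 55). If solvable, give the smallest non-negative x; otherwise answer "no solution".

First find gcd(13, 55):
55 = 4×13 + 3
13 = 4×3 + 1
3 = 3×1 + 0
gcd = 1, so a unique solution mod 55 exists.
Back-substitute for the Bézout coefficients:
1 = 13 − 4·3
1 = −4·55 + 17·13
So 13·(17) ≡ 1 (mod 55), giving 13⁻¹ ≡ 17.
x ≡ 13⁻¹·3 ≡ 17·3 ≡ 51 (mod 55).

51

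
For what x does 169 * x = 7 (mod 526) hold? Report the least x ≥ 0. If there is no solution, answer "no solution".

First find gcd(169, 526):
526 = 3*169 + 19
169 = 8*19 + 17
19 = 1*17 + 2
17 = 8*2 + 1
2 = 2*1 + 0
gcd = 1, so a unique solution mod 526 exists.
Back-substitute for the Bézout coefficients:
1 = 17 − 8·2
1 = −8·19 + 9·17
1 = 9·169 − 80·19
1 = −80·526 + 249·169
So 169·(249) ≡ 1 (mod 526), giving 169⁻¹ ≡ 249.
x ≡ 169⁻¹·7 ≡ 249·7 ≡ 165 (mod 526).

165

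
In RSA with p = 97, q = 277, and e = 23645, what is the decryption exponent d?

1013

φ(n) = (p−1)(q−1) = 96·276 = 26496.
Need d with 23645·d ≡ 1 (mod 26496). Apply the extended Euclidean algorithm:
26496 = 1×23645 + 2851
23645 = 8×2851 + 837
2851 = 3×837 + 340
837 = 2×340 + 157
340 = 2×157 + 26
157 = 6×26 + 1
26 = 26×1 + 0
Back-substitute:
1 = 157 − 6·26
1 = −6·340 + 13·157
1 = 13·837 − 32·340
1 = −32·2851 + 109·837
1 = 109·23645 − 904·2851
1 = −904·26496 + 1013·23645
So 23645·1013 ≡ 1 (mod 26496), hence d = 1013.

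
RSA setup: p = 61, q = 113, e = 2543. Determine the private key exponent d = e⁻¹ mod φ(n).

2447

φ(n) = (p−1)(q−1) = 60·112 = 6720.
Need d with 2543·d ≡ 1 (mod 6720). Apply the extended Euclidean algorithm:
6720 = 2×2543 + 1634
2543 = 1×1634 + 909
1634 = 1×909 + 725
909 = 1×725 + 184
725 = 3×184 + 173
184 = 1×173 + 11
173 = 15×11 + 8
11 = 1×8 + 3
8 = 2×3 + 2
3 = 1×2 + 1
2 = 2×1 + 0
Back-substitute:
1 = 3 − 2
1 = −8 + 3·3
1 = 3·11 − 4·8
1 = −4·173 + 63·11
1 = 63·184 − 67·173
1 = −67·725 + 264·184
1 = 264·909 − 331·725
1 = −331·1634 + 595·909
1 = 595·2543 − 926·1634
1 = −926·6720 + 2447·2543
So 2543·2447 ≡ 1 (mod 6720), hence d = 2447.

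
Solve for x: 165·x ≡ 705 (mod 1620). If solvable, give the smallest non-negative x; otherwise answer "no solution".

First find gcd(165, 1620):
1620 = 9*165 + 135
165 = 1*135 + 30
135 = 4*30 + 15
30 = 2*15 + 0
gcd = 15 and 15 | 705, so solutions exist. Divide through by 15: 11x ≡ 47 (mod 108).
Now find 11⁻¹ mod 108:
108 = 9×11 + 9
11 = 1×9 + 2
9 = 4×2 + 1
2 = 2×1 + 0
Back-substitute:
1 = 9 − 4·2
1 = −4·11 + 5·9
1 = 5·108 − 49·11
So 11·(-49) ≡ 1 (mod 108), i.e. 11⁻¹ ≡ 59.
Then x ≡ 59·47 ≡ 73 (mod 108); the smallest non-negative solution is x = 73.

73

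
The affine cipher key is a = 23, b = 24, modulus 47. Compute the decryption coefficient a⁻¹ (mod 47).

Apply the Euclidean algorithm to 47 and 23:
47 = 2×23 + 1
23 = 23×1 + 0
The gcd is 1. Working backward:
1 = 47 − 2·23
Hence 23⁻¹ ≡ -2 ≡ 45 (mod 47).

45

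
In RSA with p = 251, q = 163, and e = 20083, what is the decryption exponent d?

12247

φ(n) = (p−1)(q−1) = 250·162 = 40500.
Need d with 20083·d ≡ 1 (mod 40500). Apply the extended Euclidean algorithm:
40500 = 2·20083 + 334
20083 = 60·334 + 43
334 = 7·43 + 33
43 = 1·33 + 10
33 = 3·10 + 3
10 = 3·3 + 1
3 = 3·1 + 0
Back-substitute:
1 = 10 − 3·3
1 = −3·33 + 10·10
1 = 10·43 − 13·33
1 = −13·334 + 101·43
1 = 101·20083 − 6073·334
1 = −6073·40500 + 12247·20083
So 20083·12247 ≡ 1 (mod 40500), hence d = 12247.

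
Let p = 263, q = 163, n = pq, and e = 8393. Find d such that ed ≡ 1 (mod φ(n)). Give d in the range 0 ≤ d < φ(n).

22241

φ(n) = (p−1)(q−1) = 262·162 = 42444.
Need d with 8393·d ≡ 1 (mod 42444). Apply the extended Euclidean algorithm:
42444 = 5·8393 + 479
8393 = 17·479 + 250
479 = 1·250 + 229
250 = 1·229 + 21
229 = 10·21 + 19
21 = 1·19 + 2
19 = 9·2 + 1
2 = 2·1 + 0
Back-substitute:
1 = 19 − 9·2
1 = −9·21 + 10·19
1 = 10·229 − 109·21
1 = −109·250 + 119·229
1 = 119·479 − 228·250
1 = −228·8393 + 3995·479
1 = 3995·42444 − 20203·8393
So 8393·(-20203) ≡ 1 (mod 42444), hence d ≡ -20203 ≡ 22241 (mod 42444).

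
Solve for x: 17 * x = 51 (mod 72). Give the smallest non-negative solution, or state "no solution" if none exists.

3

First find gcd(17, 72):
72 = 4*17 + 4
17 = 4*4 + 1
4 = 4*1 + 0
gcd = 1, so a unique solution mod 72 exists.
Back-substitute for the Bézout coefficients:
1 = 17 − 4·4
1 = −4·72 + 17·17
So 17·(17) ≡ 1 (mod 72), giving 17⁻¹ ≡ 17.
x ≡ 17⁻¹·51 ≡ 17·51 ≡ 3 (mod 72).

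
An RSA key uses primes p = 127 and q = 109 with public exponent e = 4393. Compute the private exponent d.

793

φ(n) = (p−1)(q−1) = 126·108 = 13608.
Need d with 4393·d ≡ 1 (mod 13608). Apply the extended Euclidean algorithm:
13608 = 3×4393 + 429
4393 = 10×429 + 103
429 = 4×103 + 17
103 = 6×17 + 1
17 = 17×1 + 0
Back-substitute:
1 = 103 − 6·17
1 = −6·429 + 25·103
1 = 25·4393 − 256·429
1 = −256·13608 + 793·4393
So 4393·793 ≡ 1 (mod 13608), hence d = 793.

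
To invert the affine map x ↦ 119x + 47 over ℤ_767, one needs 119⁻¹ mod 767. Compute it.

709

Run Euclid on (767, 119):
767 = 6×119 + 53
119 = 2×53 + 13
53 = 4×13 + 1
13 = 13×1 + 0
gcd = 1, so the inverse exists. Back-substitute:
1 = 53 − 4·13
1 = −4·119 + 9·53
1 = 9·767 − 58·119
Thus 119·(-58) ≡ 1 (mod 767); reducing, -58 mod 767 = 709.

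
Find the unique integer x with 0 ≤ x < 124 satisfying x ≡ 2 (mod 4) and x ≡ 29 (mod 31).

122

Write x = 2 + 4·k. Then 4·k ≡ 29 − 2 ≡ 27 (mod 31).
Need 4⁻¹ mod 31. Extended Euclid on (31, 4):
31 = 7×4 + 3
4 = 1×3 + 1
3 = 3×1 + 0
Back-substitute:
1 = 4 − 3
1 = −31 + 8·4
4⁻¹ ≡ 8 (mod 31), so k ≡ 8·27 ≡ 30 (mod 31).
x = 2 + 4·30 = 122.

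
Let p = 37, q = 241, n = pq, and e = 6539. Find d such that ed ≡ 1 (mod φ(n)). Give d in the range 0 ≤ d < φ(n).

7139

φ(n) = (p−1)(q−1) = 36·240 = 8640.
Need d with 6539·d ≡ 1 (mod 8640). Apply the extended Euclidean algorithm:
8640 = 1×6539 + 2101
6539 = 3×2101 + 236
2101 = 8×236 + 213
236 = 1×213 + 23
213 = 9×23 + 6
23 = 3×6 + 5
6 = 1×5 + 1
5 = 5×1 + 0
Back-substitute:
1 = 6 − 5
1 = −23 + 4·6
1 = 4·213 − 37·23
1 = −37·236 + 41·213
1 = 41·2101 − 365·236
1 = −365·6539 + 1136·2101
1 = 1136·8640 − 1501·6539
So 6539·(-1501) ≡ 1 (mod 8640), hence d ≡ -1501 ≡ 7139 (mod 8640).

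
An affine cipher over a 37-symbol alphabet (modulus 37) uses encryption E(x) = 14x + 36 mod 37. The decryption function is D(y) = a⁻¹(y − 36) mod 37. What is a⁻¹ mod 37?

gcd(37, 14) by repeated division:
37 = 2×14 + 9
14 = 1×9 + 5
9 = 1×5 + 4
5 = 1×4 + 1
4 = 4×1 + 0
The gcd is 1. Working backward:
1 = 5 − 4
1 = −9 + 2·5
1 = 2·14 − 3·9
1 = −3·37 + 8·14
So 14·8 ≡ 1 (mod 37).

8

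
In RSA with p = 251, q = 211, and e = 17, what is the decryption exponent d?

12353

φ(n) = (p−1)(q−1) = 250·210 = 52500.
Need d with 17·d ≡ 1 (mod 52500). Apply the extended Euclidean algorithm:
52500 = 3088×17 + 4
17 = 4×4 + 1
4 = 4×1 + 0
Back-substitute:
1 = 17 − 4·4
1 = −4·52500 + 12353·17
So 17·12353 ≡ 1 (mod 52500), hence d = 12353.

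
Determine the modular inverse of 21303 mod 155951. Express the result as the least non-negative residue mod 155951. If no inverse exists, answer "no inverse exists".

38748

gcd(155951, 21303) by repeated division:
155951 = 7·21303 + 6830
21303 = 3·6830 + 813
6830 = 8·813 + 326
813 = 2·326 + 161
326 = 2·161 + 4
161 = 40·4 + 1
4 = 4·1 + 0
The gcd is 1. Working backward:
1 = 161 − 40·4
1 = −40·326 + 81·161
1 = 81·813 − 202·326
1 = −202·6830 + 1697·813
1 = 1697·21303 − 5293·6830
1 = −5293·155951 + 38748·21303
So 21303·38748 ≡ 1 (mod 155951).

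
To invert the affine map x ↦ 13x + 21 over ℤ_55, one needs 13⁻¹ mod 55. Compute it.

17

Run Euclid on (55, 13):
55 = 4*13 + 3
13 = 4*3 + 1
3 = 3*1 + 0
gcd = 1, so the inverse exists. Back-substitute:
1 = 13 − 4·3
1 = −4·55 + 17·13
So 13·17 ≡ 1 (mod 55).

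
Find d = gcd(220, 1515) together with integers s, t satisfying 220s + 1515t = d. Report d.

5

Euclidean algorithm:
1515 = 6·220 + 195
220 = 1·195 + 25
195 = 7·25 + 20
25 = 1·20 + 5
20 = 4·5 + 0
gcd(220, 1515) = 5.
Back-substituting:
5 = 25 − 20
5 = −195 + 8·25
5 = 8·220 − 9·195
5 = −9·1515 + 62·220
So 5 = (-9)·1515 + (62)·220.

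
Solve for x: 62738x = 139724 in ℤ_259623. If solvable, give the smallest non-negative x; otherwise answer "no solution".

18649

First find gcd(62738, 259623):
259623 = 4·62738 + 8671
62738 = 7·8671 + 2041
8671 = 4·2041 + 507
2041 = 4·507 + 13
507 = 39·13 + 0
gcd = 13 and 13 | 139724, so solutions exist. Divide through by 13: 4826x ≡ 10748 (mod 19971).
Now find 4826⁻¹ mod 19971:
19971 = 4·4826 + 667
4826 = 7·667 + 157
667 = 4·157 + 39
157 = 4·39 + 1
39 = 39·1 + 0
Back-substitute:
1 = 157 − 4·39
1 = −4·667 + 17·157
1 = 17·4826 − 123·667
1 = −123·19971 + 509·4826
So 4826⁻¹ ≡ 509 (mod 19971).
Then x ≡ 509·10748 ≡ 18649 (mod 19971); the smallest non-negative solution is x = 18649.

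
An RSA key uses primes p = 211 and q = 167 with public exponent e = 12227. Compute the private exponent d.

17363

φ(n) = (p−1)(q−1) = 210·166 = 34860.
Need d with 12227·d ≡ 1 (mod 34860). Apply the extended Euclidean algorithm:
34860 = 2*12227 + 10406
12227 = 1*10406 + 1821
10406 = 5*1821 + 1301
1821 = 1*1301 + 520
1301 = 2*520 + 261
520 = 1*261 + 259
261 = 1*259 + 2
259 = 129*2 + 1
2 = 2*1 + 0
Back-substitute:
1 = 259 − 129·2
1 = −129·261 + 130·259
1 = 130·520 − 259·261
1 = −259·1301 + 648·520
1 = 648·1821 − 907·1301
1 = −907·10406 + 5183·1821
1 = 5183·12227 − 6090·10406
1 = −6090·34860 + 17363·12227
So 12227·17363 ≡ 1 (mod 34860), hence d = 17363.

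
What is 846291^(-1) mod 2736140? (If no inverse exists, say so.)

Extended Euclidean algorithm:
2736140 = 3×846291 + 197267
846291 = 4×197267 + 57223
197267 = 3×57223 + 25598
57223 = 2×25598 + 6027
25598 = 4×6027 + 1490
6027 = 4×1490 + 67
1490 = 22×67 + 16
67 = 4×16 + 3
16 = 5×3 + 1
3 = 3×1 + 0
Since gcd(846291, 2736140) = 1, back-substitute to write 1 as a combination:
1 = 16 − 5·3
1 = −5·67 + 21·16
1 = 21·1490 − 467·67
1 = −467·6027 + 1889·1490
1 = 1889·25598 − 8023·6027
1 = −8023·57223 + 17935·25598
1 = 17935·197267 − 61828·57223
1 = −61828·846291 + 265247·197267
1 = 265247·2736140 − 857569·846291
Hence 846291⁻¹ ≡ -857569 ≡ 1878571 (mod 2736140).

1878571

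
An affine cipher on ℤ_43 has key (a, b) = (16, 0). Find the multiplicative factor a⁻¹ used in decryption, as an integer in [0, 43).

Run Euclid on (43, 16):
43 = 2×16 + 11
16 = 1×11 + 5
11 = 2×5 + 1
5 = 5×1 + 0
Since gcd(16, 43) = 1, back-substitute to write 1 as a combination:
1 = 11 − 2·5
1 = −2·16 + 3·11
1 = 3·43 − 8·16
Hence 16⁻¹ ≡ -8 ≡ 35 (mod 43).

35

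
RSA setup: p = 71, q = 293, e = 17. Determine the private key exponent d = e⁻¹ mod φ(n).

16833

φ(n) = (p−1)(q−1) = 70·292 = 20440.
Need d with 17·d ≡ 1 (mod 20440). Apply the extended Euclidean algorithm:
20440 = 1202·17 + 6
17 = 2·6 + 5
6 = 1·5 + 1
5 = 5·1 + 0
Back-substitute:
1 = 6 − 5
1 = −17 + 3·6
1 = 3·20440 − 3607·17
So 17·(-3607) ≡ 1 (mod 20440), hence d ≡ -3607 ≡ 16833 (mod 20440).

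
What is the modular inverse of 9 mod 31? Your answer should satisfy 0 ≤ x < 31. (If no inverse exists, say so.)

Apply the Euclidean algorithm to 31 and 9:
31 = 3×9 + 4
9 = 2×4 + 1
4 = 4×1 + 0
Since gcd(9, 31) = 1, back-substitute to write 1 as a combination:
1 = 9 − 2·4
1 = −2·31 + 7·9
So 9·7 ≡ 1 (mod 31).

7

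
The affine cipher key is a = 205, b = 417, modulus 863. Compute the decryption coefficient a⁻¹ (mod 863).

gcd(863, 205) by repeated division:
863 = 4×205 + 43
205 = 4×43 + 33
43 = 1×33 + 10
33 = 3×10 + 3
10 = 3×3 + 1
3 = 3×1 + 0
Since gcd(205, 863) = 1, back-substitute to write 1 as a combination:
1 = 10 − 3·3
1 = −3·33 + 10·10
1 = 10·43 − 13·33
1 = −13·205 + 62·43
1 = 62·863 − 261·205
Thus 205·(-261) ≡ 1 (mod 863); reducing, -261 mod 863 = 602.

602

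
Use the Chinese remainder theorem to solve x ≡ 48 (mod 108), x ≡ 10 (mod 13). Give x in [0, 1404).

Write x = 48 + 108·k. Then 108·k ≡ 10 − 48 ≡ 1 (mod 13).
Need 108⁻¹ mod 13. Extended Euclid on (13, 4):
13 = 3×4 + 1
4 = 4×1 + 0
Back-substitute:
1 = 13 − 3·4
108⁻¹ ≡ 10 (mod 13), so k ≡ 10·1 ≡ 10 (mod 13).
x = 48 + 108·10 = 1128.

1128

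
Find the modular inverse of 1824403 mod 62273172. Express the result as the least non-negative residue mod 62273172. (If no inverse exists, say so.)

Extended Euclidean algorithm:
62273172 = 34*1824403 + 243470
1824403 = 7*243470 + 120113
243470 = 2*120113 + 3244
120113 = 37*3244 + 85
3244 = 38*85 + 14
85 = 6*14 + 1
14 = 14*1 + 0
gcd = 1, so the inverse exists. Back-substitute:
1 = 85 − 6·14
1 = −6·3244 + 229·85
1 = 229·120113 − 8479·3244
1 = −8479·243470 + 17187·120113
1 = 17187·1824403 − 128788·243470
1 = −128788·62273172 + 4395979·1824403
So 1824403·4395979 ≡ 1 (mod 62273172).

4395979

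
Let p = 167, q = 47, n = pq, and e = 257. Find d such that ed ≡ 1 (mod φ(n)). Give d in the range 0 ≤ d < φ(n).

φ(n) = (p−1)(q−1) = 166·46 = 7636.
Need d with 257·d ≡ 1 (mod 7636). Apply the extended Euclidean algorithm:
7636 = 29·257 + 183
257 = 1·183 + 74
183 = 2·74 + 35
74 = 2·35 + 4
35 = 8·4 + 3
4 = 1·3 + 1
3 = 3·1 + 0
Back-substitute:
1 = 4 − 3
1 = −35 + 9·4
1 = 9·74 − 19·35
1 = −19·183 + 47·74
1 = 47·257 − 66·183
1 = −66·7636 + 1961·257
So 257·1961 ≡ 1 (mod 7636), hence d = 1961.

1961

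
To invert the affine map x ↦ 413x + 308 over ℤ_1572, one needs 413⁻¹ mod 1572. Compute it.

845

Extended Euclidean algorithm:
1572 = 3·413 + 333
413 = 1·333 + 80
333 = 4·80 + 13
80 = 6·13 + 2
13 = 6·2 + 1
2 = 2·1 + 0
Since gcd(413, 1572) = 1, back-substitute to write 1 as a combination:
1 = 13 − 6·2
1 = −6·80 + 37·13
1 = 37·333 − 154·80
1 = −154·413 + 191·333
1 = 191·1572 − 727·413
So 413·(-727) ≡ 1 (mod 1572), and -727 ≡ 845 (mod 1572).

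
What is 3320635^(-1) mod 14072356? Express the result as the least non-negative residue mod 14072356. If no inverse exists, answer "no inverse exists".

Run Euclid on (14072356, 3320635):
14072356 = 4×3320635 + 789816
3320635 = 4×789816 + 161371
789816 = 4×161371 + 144332
161371 = 1×144332 + 17039
144332 = 8×17039 + 8020
17039 = 2×8020 + 999
8020 = 8×999 + 28
999 = 35×28 + 19
28 = 1×19 + 9
19 = 2×9 + 1
9 = 9×1 + 0
Since gcd(3320635, 14072356) = 1, back-substitute to write 1 as a combination:
1 = 19 − 2·9
1 = −2·28 + 3·19
1 = 3·999 − 107·28
1 = −107·8020 + 859·999
1 = 859·17039 − 1825·8020
1 = −1825·144332 + 15459·17039
1 = 15459·161371 − 17284·144332
1 = −17284·789816 + 84595·161371
1 = 84595·3320635 − 355664·789816
1 = −355664·14072356 + 1507251·3320635
So 3320635·1507251 ≡ 1 (mod 14072356).

1507251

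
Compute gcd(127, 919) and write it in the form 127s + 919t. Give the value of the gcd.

Repeated division:
919 = 7×127 + 30
127 = 4×30 + 7
30 = 4×7 + 2
7 = 3×2 + 1
2 = 2×1 + 0
gcd(127, 919) = 1.
Express as a combination:
1 = 7 − 3·2
1 = −3·30 + 13·7
1 = 13·127 − 55·30
1 = −55·919 + 398·127
So 1 = (-55)·919 + (398)·127.

1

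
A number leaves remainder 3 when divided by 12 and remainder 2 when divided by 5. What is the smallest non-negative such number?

Write x = 3 + 12·k. Then 12·k ≡ 2 − 3 ≡ 4 (mod 5).
Need 12⁻¹ mod 5. Extended Euclid on (5, 2):
5 = 2*2 + 1
2 = 2*1 + 0
Back-substitute:
1 = 5 − 2·2
12⁻¹ ≡ 3 (mod 5), so k ≡ 3·4 ≡ 2 (mod 5).
x = 3 + 12·2 = 27.

27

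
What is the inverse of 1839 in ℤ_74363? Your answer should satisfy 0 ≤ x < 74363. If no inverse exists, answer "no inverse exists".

gcd(74363, 1839) by repeated division:
74363 = 40·1839 + 803
1839 = 2·803 + 233
803 = 3·233 + 104
233 = 2·104 + 25
104 = 4·25 + 4
25 = 6·4 + 1
4 = 4·1 + 0
The gcd is 1. Working backward:
1 = 25 − 6·4
1 = −6·104 + 25·25
1 = 25·233 − 56·104
1 = −56·803 + 193·233
1 = 193·1839 − 442·803
1 = −442·74363 + 17873·1839
So 1839·17873 ≡ 1 (mod 74363).

17873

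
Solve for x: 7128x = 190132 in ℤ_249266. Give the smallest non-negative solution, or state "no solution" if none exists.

21778

First find gcd(7128, 249266):
249266 = 34·7128 + 6914
7128 = 1·6914 + 214
6914 = 32·214 + 66
214 = 3·66 + 16
66 = 4·16 + 2
16 = 8·2 + 0
gcd = 2 and 2 | 190132, so solutions exist. Divide through by 2: 3564x ≡ 95066 (mod 124633).
Now find 3564⁻¹ mod 124633:
124633 = 34·3564 + 3457
3564 = 1·3457 + 107
3457 = 32·107 + 33
107 = 3·33 + 8
33 = 4·8 + 1
8 = 8·1 + 0
Back-substitute:
1 = 33 − 4·8
1 = −4·107 + 13·33
1 = 13·3457 − 420·107
1 = −420·3564 + 433·3457
1 = 433·124633 − 15142·3564
So 3564·(-15142) ≡ 1 (mod 124633), i.e. 3564⁻¹ ≡ 109491.
Then x ≡ 109491·95066 ≡ 21778 (mod 124633); the smallest non-negative solution is x = 21778.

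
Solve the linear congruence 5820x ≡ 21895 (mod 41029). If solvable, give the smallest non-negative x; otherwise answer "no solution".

20765

First find gcd(5820, 41029):
41029 = 7·5820 + 289
5820 = 20·289 + 40
289 = 7·40 + 9
40 = 4·9 + 4
9 = 2·4 + 1
4 = 4·1 + 0
gcd = 1, so a unique solution mod 41029 exists.
Back-substitute for the Bézout coefficients:
1 = 9 − 2·4
1 = −2·40 + 9·9
1 = 9·289 − 65·40
1 = −65·5820 + 1309·289
1 = 1309·41029 − 9228·5820
So 5820·(-9228) ≡ 1 (mod 41029), giving 5820⁻¹ ≡ 31801.
x ≡ 5820⁻¹·21895 ≡ 31801·21895 ≡ 20765 (mod 41029).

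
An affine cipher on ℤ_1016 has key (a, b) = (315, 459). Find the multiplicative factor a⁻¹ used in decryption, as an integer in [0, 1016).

gcd(1016, 315) by repeated division:
1016 = 3*315 + 71
315 = 4*71 + 31
71 = 2*31 + 9
31 = 3*9 + 4
9 = 2*4 + 1
4 = 4*1 + 0
gcd = 1, so the inverse exists. Back-substitute:
1 = 9 − 2·4
1 = −2·31 + 7·9
1 = 7·71 − 16·31
1 = −16·315 + 71·71
1 = 71·1016 − 229·315
Hence 315⁻¹ ≡ -229 ≡ 787 (mod 1016).

787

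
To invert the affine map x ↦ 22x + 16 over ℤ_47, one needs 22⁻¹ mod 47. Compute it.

15

Run Euclid on (47, 22):
47 = 2*22 + 3
22 = 7*3 + 1
3 = 3*1 + 0
Since gcd(22, 47) = 1, back-substitute to write 1 as a combination:
1 = 22 − 7·3
1 = −7·47 + 15·22
So 22·15 ≡ 1 (mod 47).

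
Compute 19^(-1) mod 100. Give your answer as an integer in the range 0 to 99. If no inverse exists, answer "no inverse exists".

79

Apply the Euclidean algorithm to 100 and 19:
100 = 5·19 + 5
19 = 3·5 + 4
5 = 1·4 + 1
4 = 4·1 + 0
gcd = 1, so the inverse exists. Back-substitute:
1 = 5 − 4
1 = −19 + 4·5
1 = 4·100 − 21·19
Hence 19⁻¹ ≡ -21 ≡ 79 (mod 100).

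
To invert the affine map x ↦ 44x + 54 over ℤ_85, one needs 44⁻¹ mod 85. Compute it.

Run Euclid on (85, 44):
85 = 1×44 + 41
44 = 1×41 + 3
41 = 13×3 + 2
3 = 1×2 + 1
2 = 2×1 + 0
The gcd is 1. Working backward:
1 = 3 − 2
1 = −41 + 14·3
1 = 14·44 − 15·41
1 = −15·85 + 29·44
So 44·29 ≡ 1 (mod 85).

29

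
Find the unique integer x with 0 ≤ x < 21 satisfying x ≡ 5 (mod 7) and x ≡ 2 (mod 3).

Write x = 5 + 7·k. Then 7·k ≡ 2 − 5 ≡ 0 (mod 3).
Need 7⁻¹ mod 3. Extended Euclid on (3, 1):
3 = 3·1 + 0
7⁻¹ ≡ 1 (mod 3), so k ≡ 1·0 ≡ 0 (mod 3).
x = 5 + 7·0 = 5.

5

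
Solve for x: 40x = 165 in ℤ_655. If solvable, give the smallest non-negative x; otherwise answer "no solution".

First find gcd(40, 655):
655 = 16*40 + 15
40 = 2*15 + 10
15 = 1*10 + 5
10 = 2*5 + 0
gcd = 5 and 5 | 165, so solutions exist. Divide through by 5: 8x ≡ 33 (mod 131).
Now find 8⁻¹ mod 131:
131 = 16*8 + 3
8 = 2*3 + 2
3 = 1*2 + 1
2 = 2*1 + 0
Back-substitute:
1 = 3 − 2
1 = −8 + 3·3
1 = 3·131 − 49·8
So 8·(-49) ≡ 1 (mod 131), i.e. 8⁻¹ ≡ 82.
Then x ≡ 82·33 ≡ 86 (mod 131); the smallest non-negative solution is x = 86.

86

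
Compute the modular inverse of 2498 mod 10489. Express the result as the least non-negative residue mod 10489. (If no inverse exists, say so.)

Apply the Euclidean algorithm to 10489 and 2498:
10489 = 4*2498 + 497
2498 = 5*497 + 13
497 = 38*13 + 3
13 = 4*3 + 1
3 = 3*1 + 0
gcd = 1, so the inverse exists. Back-substitute:
1 = 13 − 4·3
1 = −4·497 + 153·13
1 = 153·2498 − 769·497
1 = −769·10489 + 3229·2498
So 2498·3229 ≡ 1 (mod 10489).

3229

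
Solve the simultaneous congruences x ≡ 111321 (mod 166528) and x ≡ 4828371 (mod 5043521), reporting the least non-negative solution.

Write x = 111321 + 166528·k. Then 166528·k ≡ 4828371 − 111321 ≡ 4717050 (mod 5043521).
Need 166528⁻¹ mod 5043521. Extended Euclid on (5043521, 166528):
5043521 = 30*166528 + 47681
166528 = 3*47681 + 23485
47681 = 2*23485 + 711
23485 = 33*711 + 22
711 = 32*22 + 7
22 = 3*7 + 1
7 = 7*1 + 0
Back-substitute:
1 = 22 − 3·7
1 = −3·711 + 97·22
1 = 97·23485 − 3204·711
1 = −3204·47681 + 6505·23485
1 = 6505·166528 − 22719·47681
1 = −22719·5043521 + 688075·166528
166528⁻¹ ≡ 688075 (mod 5043521), so k ≡ 688075·4717050 ≡ 1892015 (mod 5043521).
x = 111321 + 166528·1892015 = 315073585241.

315073585241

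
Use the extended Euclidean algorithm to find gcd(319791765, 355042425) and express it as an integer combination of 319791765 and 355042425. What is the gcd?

Euclidean algorithm:
355042425 = 1×319791765 + 35250660
319791765 = 9×35250660 + 2535825
35250660 = 13×2535825 + 2284935
2535825 = 1×2284935 + 250890
2284935 = 9×250890 + 26925
250890 = 9×26925 + 8565
26925 = 3×8565 + 1230
8565 = 6×1230 + 1185
1230 = 1×1185 + 45
1185 = 26×45 + 15
45 = 3×15 + 0
gcd(319791765, 355042425) = 15.
Back-substituting:
15 = 1185 − 26·45
15 = −26·1230 + 27·1185
15 = 27·8565 − 188·1230
15 = −188·26925 + 591·8565
15 = 591·250890 − 5507·26925
15 = −5507·2284935 + 50154·250890
15 = 50154·2535825 − 55661·2284935
15 = −55661·35250660 + 773747·2535825
15 = 773747·319791765 − 7019384·35250660
15 = −7019384·355042425 + 7793131·319791765
So 15 = (-7019384)·355042425 + (7793131)·319791765.

15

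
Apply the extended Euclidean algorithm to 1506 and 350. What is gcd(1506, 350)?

2

Apply Euclid's algorithm to 1506 and 350:
1506 = 4·350 + 106
350 = 3·106 + 32
106 = 3·32 + 10
32 = 3·10 + 2
10 = 5·2 + 0
gcd(1506, 350) = 2.
Working backward:
2 = 32 − 3·10
2 = −3·106 + 10·32
2 = 10·350 − 33·106
2 = −33·1506 + 142·350
So 2 = (-33)·1506 + (142)·350.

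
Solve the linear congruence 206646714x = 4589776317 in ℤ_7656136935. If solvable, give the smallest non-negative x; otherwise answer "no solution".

First find gcd(206646714, 7656136935):
7656136935 = 37*206646714 + 10208517
206646714 = 20*10208517 + 2476374
10208517 = 4*2476374 + 303021
2476374 = 8*303021 + 52206
303021 = 5*52206 + 41991
52206 = 1*41991 + 10215
41991 = 4*10215 + 1131
10215 = 9*1131 + 36
1131 = 31*36 + 15
36 = 2*15 + 6
15 = 2*6 + 3
6 = 2*3 + 0
gcd = 3 and 3 | 4589776317, so solutions exist. Divide through by 3: 68882238x ≡ 1529925439 (mod 2552045645).
Now find 68882238⁻¹ mod 2552045645:
2552045645 = 37*68882238 + 3402839
68882238 = 20*3402839 + 825458
3402839 = 4*825458 + 101007
825458 = 8*101007 + 17402
101007 = 5*17402 + 13997
17402 = 1*13997 + 3405
13997 = 4*3405 + 377
3405 = 9*377 + 12
377 = 31*12 + 5
12 = 2*5 + 2
5 = 2*2 + 1
2 = 2*1 + 0
Back-substitute:
1 = 5 − 2·2
1 = −2·12 + 5·5
1 = 5·377 − 157·12
1 = −157·3405 + 1418·377
1 = 1418·13997 − 5829·3405
1 = −5829·17402 + 7247·13997
1 = 7247·101007 − 42064·17402
1 = −42064·825458 + 343759·101007
1 = 343759·3402839 − 1417100·825458
1 = −1417100·68882238 + 28685759·3402839
1 = 28685759·2552045645 − 1062790183·68882238
So 68882238·(-1062790183) ≡ 1 (mod 2552045645), i.e. 68882238⁻¹ ≡ 1489255462.
Then x ≡ 1489255462·1529925439 ≡ 1883277418 (mod 2552045645); the smallest non-negative solution is x = 1883277418.

1883277418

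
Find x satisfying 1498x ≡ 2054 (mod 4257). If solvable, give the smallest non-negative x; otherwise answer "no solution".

First find gcd(1498, 4257):
4257 = 2*1498 + 1261
1498 = 1*1261 + 237
1261 = 5*237 + 76
237 = 3*76 + 9
76 = 8*9 + 4
9 = 2*4 + 1
4 = 4*1 + 0
gcd = 1, so a unique solution mod 4257 exists.
Back-substitute for the Bézout coefficients:
1 = 9 − 2·4
1 = −2·76 + 17·9
1 = 17·237 − 53·76
1 = −53·1261 + 282·237
1 = 282·1498 − 335·1261
1 = −335·4257 + 952·1498
So 1498·(952) ≡ 1 (mod 4257), giving 1498⁻¹ ≡ 952.
x ≡ 1498⁻¹·2054 ≡ 952·2054 ≡ 1445 (mod 4257).

1445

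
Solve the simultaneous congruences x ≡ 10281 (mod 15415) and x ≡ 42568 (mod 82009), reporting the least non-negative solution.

Write x = 10281 + 15415·k. Then 15415·k ≡ 42568 − 10281 ≡ 32287 (mod 82009).
Need 15415⁻¹ mod 82009. Extended Euclid on (82009, 15415):
82009 = 5·15415 + 4934
15415 = 3·4934 + 613
4934 = 8·613 + 30
613 = 20·30 + 13
30 = 2·13 + 4
13 = 3·4 + 1
4 = 4·1 + 0
Back-substitute:
1 = 13 − 3·4
1 = −3·30 + 7·13
1 = 7·613 − 143·30
1 = −143·4934 + 1151·613
1 = 1151·15415 − 3596·4934
1 = −3596·82009 + 19131·15415
15415⁻¹ ≡ 19131 (mod 82009), so k ≡ 19131·32287 ≡ 72818 (mod 82009).
x = 10281 + 15415·72818 = 1122499751.

1122499751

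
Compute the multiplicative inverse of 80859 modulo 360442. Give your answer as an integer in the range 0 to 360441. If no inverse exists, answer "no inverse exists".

Extended Euclidean algorithm:
360442 = 4·80859 + 37006
80859 = 2·37006 + 6847
37006 = 5·6847 + 2771
6847 = 2·2771 + 1305
2771 = 2·1305 + 161
1305 = 8·161 + 17
161 = 9·17 + 8
17 = 2·8 + 1
8 = 8·1 + 0
Since gcd(80859, 360442) = 1, back-substitute to write 1 as a combination:
1 = 17 − 2·8
1 = −2·161 + 19·17
1 = 19·1305 − 154·161
1 = −154·2771 + 327·1305
1 = 327·6847 − 808·2771
1 = −808·37006 + 4367·6847
1 = 4367·80859 − 9542·37006
1 = −9542·360442 + 42535·80859
So 80859·42535 ≡ 1 (mod 360442).

42535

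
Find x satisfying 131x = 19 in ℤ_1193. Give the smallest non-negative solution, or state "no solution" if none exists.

First find gcd(131, 1193):
1193 = 9×131 + 14
131 = 9×14 + 5
14 = 2×5 + 4
5 = 1×4 + 1
4 = 4×1 + 0
gcd = 1, so a unique solution mod 1193 exists.
Back-substitute for the Bézout coefficients:
1 = 5 − 4
1 = −14 + 3·5
1 = 3·131 − 28·14
1 = −28·1193 + 255·131
So 131·(255) ≡ 1 (mod 1193), giving 131⁻¹ ≡ 255.
x ≡ 131⁻¹·19 ≡ 255·19 ≡ 73 (mod 1193).

73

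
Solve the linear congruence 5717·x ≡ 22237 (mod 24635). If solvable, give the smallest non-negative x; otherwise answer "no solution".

First find gcd(5717, 24635):
24635 = 4·5717 + 1767
5717 = 3·1767 + 416
1767 = 4·416 + 103
416 = 4·103 + 4
103 = 25·4 + 3
4 = 1·3 + 1
3 = 3·1 + 0
gcd = 1, so a unique solution mod 24635 exists.
Back-substitute for the Bézout coefficients:
1 = 4 − 3
1 = −103 + 26·4
1 = 26·416 − 105·103
1 = −105·1767 + 446·416
1 = 446·5717 − 1443·1767
1 = −1443·24635 + 6218·5717
So 5717·(6218) ≡ 1 (mod 24635), giving 5717⁻¹ ≡ 6218.
x ≡ 5717⁻¹·22237 ≡ 6218·22237 ≡ 18046 (mod 24635).

18046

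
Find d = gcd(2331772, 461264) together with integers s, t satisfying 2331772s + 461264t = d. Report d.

4

Apply Euclid's algorithm to 2331772 and 461264:
2331772 = 5*461264 + 25452
461264 = 18*25452 + 3128
25452 = 8*3128 + 428
3128 = 7*428 + 132
428 = 3*132 + 32
132 = 4*32 + 4
32 = 8*4 + 0
gcd(2331772, 461264) = 4.
Express as a combination:
4 = 132 − 4·32
4 = −4·428 + 13·132
4 = 13·3128 − 95·428
4 = −95·25452 + 773·3128
4 = 773·461264 − 14009·25452
4 = −14009·2331772 + 70818·461264
So 4 = (-14009)·2331772 + (70818)·461264.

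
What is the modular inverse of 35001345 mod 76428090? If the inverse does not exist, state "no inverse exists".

Compute gcd(35001345, 76428090):
76428090 = 2·35001345 + 6425400
35001345 = 5·6425400 + 2874345
6425400 = 2·2874345 + 676710
2874345 = 4·676710 + 167505
676710 = 4·167505 + 6690
167505 = 25·6690 + 255
6690 = 26·255 + 60
255 = 4·60 + 15
60 = 4·15 + 0
The gcd is 15, not 1, hence no inverse exists.

no inverse exists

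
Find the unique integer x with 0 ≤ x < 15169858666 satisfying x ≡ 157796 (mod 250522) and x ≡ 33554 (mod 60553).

Write x = 157796 + 250522·k. Then 250522·k ≡ 33554 − 157796 ≡ 57417 (mod 60553).
Need 250522⁻¹ mod 60553. Extended Euclid on (60553, 8310):
60553 = 7*8310 + 2383
8310 = 3*2383 + 1161
2383 = 2*1161 + 61
1161 = 19*61 + 2
61 = 30*2 + 1
2 = 2*1 + 0
Back-substitute:
1 = 61 − 30·2
1 = −30·1161 + 571·61
1 = 571·2383 − 1172·1161
1 = −1172·8310 + 4087·2383
1 = 4087·60553 − 29781·8310
250522⁻¹ ≡ 30772 (mod 60553), so k ≡ 30772·57417 ≡ 20490 (mod 60553).
x = 157796 + 250522·20490 = 5133353576.

5133353576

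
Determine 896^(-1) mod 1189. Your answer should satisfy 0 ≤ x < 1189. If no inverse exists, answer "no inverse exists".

Run Euclid on (1189, 896):
1189 = 1·896 + 293
896 = 3·293 + 17
293 = 17·17 + 4
17 = 4·4 + 1
4 = 4·1 + 0
Since gcd(896, 1189) = 1, back-substitute to write 1 as a combination:
1 = 17 − 4·4
1 = −4·293 + 69·17
1 = 69·896 − 211·293
1 = −211·1189 + 280·896
So 896·280 ≡ 1 (mod 1189).

280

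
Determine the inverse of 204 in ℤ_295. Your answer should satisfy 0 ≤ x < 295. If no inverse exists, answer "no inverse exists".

Run Euclid on (295, 204):
295 = 1*204 + 91
204 = 2*91 + 22
91 = 4*22 + 3
22 = 7*3 + 1
3 = 3*1 + 0
gcd = 1, so the inverse exists. Back-substitute:
1 = 22 − 7·3
1 = −7·91 + 29·22
1 = 29·204 − 65·91
1 = −65·295 + 94·204
So 204·94 ≡ 1 (mod 295).

94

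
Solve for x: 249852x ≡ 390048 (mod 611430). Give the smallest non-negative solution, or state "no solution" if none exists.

82339

First find gcd(249852, 611430):
611430 = 2·249852 + 111726
249852 = 2·111726 + 26400
111726 = 4·26400 + 6126
26400 = 4·6126 + 1896
6126 = 3·1896 + 438
1896 = 4·438 + 144
438 = 3·144 + 6
144 = 24·6 + 0
gcd = 6 and 6 | 390048, so solutions exist. Divide through by 6: 41642x ≡ 65008 (mod 101905).
Now find 41642⁻¹ mod 101905:
101905 = 2·41642 + 18621
41642 = 2·18621 + 4400
18621 = 4·4400 + 1021
4400 = 4·1021 + 316
1021 = 3·316 + 73
316 = 4·73 + 24
73 = 3·24 + 1
24 = 24·1 + 0
Back-substitute:
1 = 73 − 3·24
1 = −3·316 + 13·73
1 = 13·1021 − 42·316
1 = −42·4400 + 181·1021
1 = 181·18621 − 766·4400
1 = −766·41642 + 1713·18621
1 = 1713·101905 − 4192·41642
So 41642·(-4192) ≡ 1 (mod 101905), i.e. 41642⁻¹ ≡ 97713.
Then x ≡ 97713·65008 ≡ 82339 (mod 101905); the smallest non-negative solution is x = 82339.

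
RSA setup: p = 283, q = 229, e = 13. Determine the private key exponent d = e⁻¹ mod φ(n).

φ(n) = (p−1)(q−1) = 282·228 = 64296.
Need d with 13·d ≡ 1 (mod 64296). Apply the extended Euclidean algorithm:
64296 = 4945×13 + 11
13 = 1×11 + 2
11 = 5×2 + 1
2 = 2×1 + 0
Back-substitute:
1 = 11 − 5·2
1 = −5·13 + 6·11
1 = 6·64296 − 29675·13
So 13·(-29675) ≡ 1 (mod 64296), hence d ≡ -29675 ≡ 34621 (mod 64296).

34621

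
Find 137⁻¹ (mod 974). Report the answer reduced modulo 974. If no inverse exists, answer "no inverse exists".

519

Apply the Euclidean algorithm to 974 and 137:
974 = 7×137 + 15
137 = 9×15 + 2
15 = 7×2 + 1
2 = 2×1 + 0
Since gcd(137, 974) = 1, back-substitute to write 1 as a combination:
1 = 15 − 7·2
1 = −7·137 + 64·15
1 = 64·974 − 455·137
So 137·(-455) ≡ 1 (mod 974), and -455 ≡ 519 (mod 974).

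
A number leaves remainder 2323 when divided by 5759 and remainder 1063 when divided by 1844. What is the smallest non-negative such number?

Write x = 2323 + 5759·k. Then 5759·k ≡ 1063 − 2323 ≡ 584 (mod 1844).
Need 5759⁻¹ mod 1844. Extended Euclid on (1844, 227):
1844 = 8·227 + 28
227 = 8·28 + 3
28 = 9·3 + 1
3 = 3·1 + 0
Back-substitute:
1 = 28 − 9·3
1 = −9·227 + 73·28
1 = 73·1844 − 593·227
5759⁻¹ ≡ 1251 (mod 1844), so k ≡ 1251·584 ≡ 360 (mod 1844).
x = 2323 + 5759·360 = 2075563.

2075563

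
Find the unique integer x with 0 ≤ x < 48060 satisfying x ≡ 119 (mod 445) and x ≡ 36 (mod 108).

37944

Write x = 119 + 445·k. Then 445·k ≡ 36 − 119 ≡ 25 (mod 108).
Need 445⁻¹ mod 108. Extended Euclid on (108, 13):
108 = 8×13 + 4
13 = 3×4 + 1
4 = 4×1 + 0
Back-substitute:
1 = 13 − 3·4
1 = −3·108 + 25·13
445⁻¹ ≡ 25 (mod 108), so k ≡ 25·25 ≡ 85 (mod 108).
x = 119 + 445·85 = 37944.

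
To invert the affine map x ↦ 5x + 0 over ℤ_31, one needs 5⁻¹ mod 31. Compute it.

25

Extended Euclidean algorithm:
31 = 6×5 + 1
5 = 5×1 + 0
Since gcd(5, 31) = 1, back-substitute to write 1 as a combination:
1 = 31 − 6·5
Hence 5⁻¹ ≡ -6 ≡ 25 (mod 31).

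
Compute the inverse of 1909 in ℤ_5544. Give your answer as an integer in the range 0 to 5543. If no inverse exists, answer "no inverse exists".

1333

Run Euclid on (5544, 1909):
5544 = 2×1909 + 1726
1909 = 1×1726 + 183
1726 = 9×183 + 79
183 = 2×79 + 25
79 = 3×25 + 4
25 = 6×4 + 1
4 = 4×1 + 0
The gcd is 1. Working backward:
1 = 25 − 6·4
1 = −6·79 + 19·25
1 = 19·183 − 44·79
1 = −44·1726 + 415·183
1 = 415·1909 − 459·1726
1 = −459·5544 + 1333·1909
So 1909·1333 ≡ 1 (mod 5544).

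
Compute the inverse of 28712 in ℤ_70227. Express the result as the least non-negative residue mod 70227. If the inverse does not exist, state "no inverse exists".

Apply the Euclidean algorithm to 70227 and 28712:
70227 = 2*28712 + 12803
28712 = 2*12803 + 3106
12803 = 4*3106 + 379
3106 = 8*379 + 74
379 = 5*74 + 9
74 = 8*9 + 2
9 = 4*2 + 1
2 = 2*1 + 0
The gcd is 1. Working backward:
1 = 9 − 4·2
1 = −4·74 + 33·9
1 = 33·379 − 169·74
1 = −169·3106 + 1385·379
1 = 1385·12803 − 5709·3106
1 = −5709·28712 + 12803·12803
1 = 12803·70227 − 31315·28712
So 28712·(-31315) ≡ 1 (mod 70227), and -31315 ≡ 38912 (mod 70227).

38912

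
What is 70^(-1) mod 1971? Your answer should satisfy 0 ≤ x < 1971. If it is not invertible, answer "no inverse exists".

Apply the Euclidean algorithm to 1971 and 70:
1971 = 28*70 + 11
70 = 6*11 + 4
11 = 2*4 + 3
4 = 1*3 + 1
3 = 3*1 + 0
Since gcd(70, 1971) = 1, back-substitute to write 1 as a combination:
1 = 4 − 3
1 = −11 + 3·4
1 = 3·70 − 19·11
1 = −19·1971 + 535·70
So 70·535 ≡ 1 (mod 1971).

535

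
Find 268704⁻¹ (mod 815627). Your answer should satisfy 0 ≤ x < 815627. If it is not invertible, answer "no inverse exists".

81777

Run Euclid on (815627, 268704):
815627 = 3*268704 + 9515
268704 = 28*9515 + 2284
9515 = 4*2284 + 379
2284 = 6*379 + 10
379 = 37*10 + 9
10 = 1*9 + 1
9 = 9*1 + 0
gcd = 1, so the inverse exists. Back-substitute:
1 = 10 − 9
1 = −379 + 38·10
1 = 38·2284 − 229·379
1 = −229·9515 + 954·2284
1 = 954·268704 − 26941·9515
1 = −26941·815627 + 81777·268704
So 268704·81777 ≡ 1 (mod 815627).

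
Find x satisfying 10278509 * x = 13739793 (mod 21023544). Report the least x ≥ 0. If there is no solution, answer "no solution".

8883189

First find gcd(10278509, 21023544):
21023544 = 2*10278509 + 466526
10278509 = 22*466526 + 14937
466526 = 31*14937 + 3479
14937 = 4*3479 + 1021
3479 = 3*1021 + 416
1021 = 2*416 + 189
416 = 2*189 + 38
189 = 4*38 + 37
38 = 1*37 + 1
37 = 37*1 + 0
gcd = 1, so a unique solution mod 21023544 exists.
Back-substitute for the Bézout coefficients:
1 = 38 − 37
1 = −189 + 5·38
1 = 5·416 − 11·189
1 = −11·1021 + 27·416
1 = 27·3479 − 92·1021
1 = −92·14937 + 395·3479
1 = 395·466526 − 12337·14937
1 = −12337·10278509 + 271809·466526
1 = 271809·21023544 − 555955·10278509
So 10278509·(-555955) ≡ 1 (mod 21023544), giving 10278509⁻¹ ≡ 20467589.
x ≡ 10278509⁻¹·13739793 ≡ 20467589·13739793 ≡ 8883189 (mod 21023544).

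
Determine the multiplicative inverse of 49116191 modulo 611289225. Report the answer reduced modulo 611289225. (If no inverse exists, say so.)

245132336

Apply the Euclidean algorithm to 611289225 and 49116191:
611289225 = 12·49116191 + 21894933
49116191 = 2·21894933 + 5326325
21894933 = 4·5326325 + 589633
5326325 = 9·589633 + 19628
589633 = 30·19628 + 793
19628 = 24·793 + 596
793 = 1·596 + 197
596 = 3·197 + 5
197 = 39·5 + 2
5 = 2·2 + 1
2 = 2·1 + 0
gcd = 1, so the inverse exists. Back-substitute:
1 = 5 − 2·2
1 = −2·197 + 79·5
1 = 79·596 − 239·197
1 = −239·793 + 318·596
1 = 318·19628 − 7871·793
1 = −7871·589633 + 236448·19628
1 = 236448·5326325 − 2135903·589633
1 = −2135903·21894933 + 8780060·5326325
1 = 8780060·49116191 − 19696023·21894933
1 = −19696023·611289225 + 245132336·49116191
So 49116191·245132336 ≡ 1 (mod 611289225).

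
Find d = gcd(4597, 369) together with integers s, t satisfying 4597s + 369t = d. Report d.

Repeated division:
4597 = 12·369 + 169
369 = 2·169 + 31
169 = 5·31 + 14
31 = 2·14 + 3
14 = 4·3 + 2
3 = 1·2 + 1
2 = 2·1 + 0
gcd(4597, 369) = 1.
Express as a combination:
1 = 3 − 2
1 = −14 + 5·3
1 = 5·31 − 11·14
1 = −11·169 + 60·31
1 = 60·369 − 131·169
1 = −131·4597 + 1632·369
So 1 = (-131)·4597 + (1632)·369.

1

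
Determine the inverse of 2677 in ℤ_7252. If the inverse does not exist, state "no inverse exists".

Extended Euclidean algorithm:
7252 = 2*2677 + 1898
2677 = 1*1898 + 779
1898 = 2*779 + 340
779 = 2*340 + 99
340 = 3*99 + 43
99 = 2*43 + 13
43 = 3*13 + 4
13 = 3*4 + 1
4 = 4*1 + 0
Since gcd(2677, 7252) = 1, back-substitute to write 1 as a combination:
1 = 13 − 3·4
1 = −3·43 + 10·13
1 = 10·99 − 23·43
1 = −23·340 + 79·99
1 = 79·779 − 181·340
1 = −181·1898 + 441·779
1 = 441·2677 − 622·1898
1 = −622·7252 + 1685·2677
So 2677·1685 ≡ 1 (mod 7252).

1685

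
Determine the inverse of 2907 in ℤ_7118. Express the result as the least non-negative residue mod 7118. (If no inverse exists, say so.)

6261

gcd(7118, 2907) by repeated division:
7118 = 2·2907 + 1304
2907 = 2·1304 + 299
1304 = 4·299 + 108
299 = 2·108 + 83
108 = 1·83 + 25
83 = 3·25 + 8
25 = 3·8 + 1
8 = 8·1 + 0
Since gcd(2907, 7118) = 1, back-substitute to write 1 as a combination:
1 = 25 − 3·8
1 = −3·83 + 10·25
1 = 10·108 − 13·83
1 = −13·299 + 36·108
1 = 36·1304 − 157·299
1 = −157·2907 + 350·1304
1 = 350·7118 − 857·2907
Thus 2907·(-857) ≡ 1 (mod 7118); reducing, -857 mod 7118 = 6261.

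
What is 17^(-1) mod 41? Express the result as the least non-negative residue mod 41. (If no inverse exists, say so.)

Run Euclid on (41, 17):
41 = 2·17 + 7
17 = 2·7 + 3
7 = 2·3 + 1
3 = 3·1 + 0
gcd = 1, so the inverse exists. Back-substitute:
1 = 7 − 2·3
1 = −2·17 + 5·7
1 = 5·41 − 12·17
Hence 17⁻¹ ≡ -12 ≡ 29 (mod 41).

29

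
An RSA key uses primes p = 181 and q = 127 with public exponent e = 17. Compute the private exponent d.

10673

φ(n) = (p−1)(q−1) = 180·126 = 22680.
Need d with 17·d ≡ 1 (mod 22680). Apply the extended Euclidean algorithm:
22680 = 1334·17 + 2
17 = 8·2 + 1
2 = 2·1 + 0
Back-substitute:
1 = 17 − 8·2
1 = −8·22680 + 10673·17
So 17·10673 ≡ 1 (mod 22680), hence d = 10673.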